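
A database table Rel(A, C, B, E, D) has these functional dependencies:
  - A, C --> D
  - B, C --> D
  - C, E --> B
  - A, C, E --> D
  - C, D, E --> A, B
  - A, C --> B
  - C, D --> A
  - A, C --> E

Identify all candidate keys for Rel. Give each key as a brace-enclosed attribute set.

{A, C}, {B, C}, {C, D}, {C, E}

No FD produces {C}, so it must be in every candidate key.
{A, C}⁺ = {A, B, C, D, E} — all of the relation — so {A, C} is a candidate key.
{B, C}⁺ = {A, B, C, D, E} — all of the relation — so {B, C} is a candidate key.
{C, D}⁺ = {A, B, C, D, E} — all of the relation — so {C, D} is a candidate key.
{C, E}⁺ = {A, B, C, D, E} — all of the relation — so {C, E} is a candidate key.
These are minimal and exhaustive — every other superkey contains one of them.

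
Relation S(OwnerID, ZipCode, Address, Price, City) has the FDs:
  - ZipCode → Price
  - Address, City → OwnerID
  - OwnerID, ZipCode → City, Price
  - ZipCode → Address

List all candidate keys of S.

{City, ZipCode}, {OwnerID, ZipCode}

Attributes never on any right-hand side: {ZipCode} — every candidate key must contain it.
{City, ZipCode}⁺ = {Address, City, OwnerID, Price, ZipCode} — all of the relation — so {City, ZipCode} is a candidate key.
{OwnerID, ZipCode}⁺ = {Address, City, OwnerID, Price, ZipCode} — all of the relation — so {OwnerID, ZipCode} is a candidate key.
No proper subset of any of these is a key, and no other minimal superkey exists.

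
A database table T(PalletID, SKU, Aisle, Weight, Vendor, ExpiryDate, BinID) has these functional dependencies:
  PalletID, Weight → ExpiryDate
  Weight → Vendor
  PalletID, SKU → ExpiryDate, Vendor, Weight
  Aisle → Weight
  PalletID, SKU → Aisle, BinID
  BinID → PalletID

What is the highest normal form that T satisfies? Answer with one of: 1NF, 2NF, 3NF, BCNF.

Candidate keys: {BinID, SKU}, {PalletID, SKU}. Prime attributes: {BinID, PalletID, SKU}.
For PalletID, Weight → ExpiryDate we have {PalletID, Weight}⁺ = {ExpiryDate, PalletID, Vendor, Weight}; {PalletID, Weight} is not a superkey, so BCNF fails.
Because {ExpiryDate} is non-prime and the left side of PalletID, Weight → ExpiryDate is not a superkey, the relation is not in 3NF.
No proper subset of a key has a non-prime attribute in its closure, so there is no partial dependency; 2NF holds.

2NF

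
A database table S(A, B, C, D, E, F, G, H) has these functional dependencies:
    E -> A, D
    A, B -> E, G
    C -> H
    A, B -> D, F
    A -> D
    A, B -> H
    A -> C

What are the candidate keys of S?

No FD produces {B}, so it must be in every candidate key.
{A, B}⁺ = {A, B, C, D, E, F, G, H} — all of the relation — so {A, B} is a candidate key.
{B, E}⁺ = {A, B, C, D, E, F, G, H} — all of the relation — so {B, E} is a candidate key.
No proper subset of any of these is a key, and no other minimal superkey exists.

{A, B}, {B, E}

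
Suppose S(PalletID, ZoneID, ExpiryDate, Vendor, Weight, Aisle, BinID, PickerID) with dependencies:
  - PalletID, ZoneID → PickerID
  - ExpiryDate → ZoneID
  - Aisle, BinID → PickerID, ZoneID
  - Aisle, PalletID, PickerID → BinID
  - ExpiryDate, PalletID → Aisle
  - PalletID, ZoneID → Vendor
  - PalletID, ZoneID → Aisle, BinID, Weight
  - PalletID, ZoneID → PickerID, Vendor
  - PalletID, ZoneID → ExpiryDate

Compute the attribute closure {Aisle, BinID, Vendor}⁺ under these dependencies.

{Aisle, BinID, PickerID, Vendor, ZoneID}

Start with {Aisle, BinID, Vendor}.
Aisle, BinID → PickerID, ZoneID applies; add {PickerID, ZoneID} → now {Aisle, BinID, PickerID, Vendor, ZoneID}.
No further FD applies.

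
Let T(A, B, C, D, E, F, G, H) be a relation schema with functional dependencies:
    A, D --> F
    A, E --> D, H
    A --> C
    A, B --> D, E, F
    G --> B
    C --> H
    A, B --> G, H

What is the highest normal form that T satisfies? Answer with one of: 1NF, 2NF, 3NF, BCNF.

Candidate keys: {A, B}, {A, G}. Prime attributes: {A, B, G}.
For A, D --> F we have {A, D}⁺ = {A, C, D, F, H}; {A, D} is not a superkey, so BCNF fails.
A, D --> F determines the non-prime attribute {F} from a non-superkey — 3NF is violated.
Since {A} ⊂ {A, B} and {A}⁺ ⊇ {C, H} with {C, H} non-prime, there is a partial dependency; 2NF fails.

1NF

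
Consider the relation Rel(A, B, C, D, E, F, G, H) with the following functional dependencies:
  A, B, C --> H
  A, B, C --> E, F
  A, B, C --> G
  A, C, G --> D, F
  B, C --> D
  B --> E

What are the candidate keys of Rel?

No FD produces {A, B, C}, so they must be in every candidate key.
{A, B, C}⁺ = {A, B, C, D, E, F, G, H}, which is every attribute, so {A, B, C} is a candidate key.
No smaller or unrelated set reaches every attribute, so there are no other keys.

{A, B, C}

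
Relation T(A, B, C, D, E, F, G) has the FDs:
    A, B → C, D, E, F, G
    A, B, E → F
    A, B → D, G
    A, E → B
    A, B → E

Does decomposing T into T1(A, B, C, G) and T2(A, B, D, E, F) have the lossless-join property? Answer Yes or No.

Yes

The shared attributes are {A, B} and {A, B}⁺ = {A, B, C, D, E, F, G}.
Since T1 ⊆ {A, B, C, D, E, F, G}, the intersection is a superkey of T1; the decomposition is lossless.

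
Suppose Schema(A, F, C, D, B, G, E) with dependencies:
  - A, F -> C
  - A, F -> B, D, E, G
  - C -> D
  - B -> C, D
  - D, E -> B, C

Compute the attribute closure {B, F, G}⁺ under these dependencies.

Start with {B, F, G}.
B -> C, D applies; add {C, D} → now {B, C, D, F, G}.
No further FD applies.

{B, C, D, F, G}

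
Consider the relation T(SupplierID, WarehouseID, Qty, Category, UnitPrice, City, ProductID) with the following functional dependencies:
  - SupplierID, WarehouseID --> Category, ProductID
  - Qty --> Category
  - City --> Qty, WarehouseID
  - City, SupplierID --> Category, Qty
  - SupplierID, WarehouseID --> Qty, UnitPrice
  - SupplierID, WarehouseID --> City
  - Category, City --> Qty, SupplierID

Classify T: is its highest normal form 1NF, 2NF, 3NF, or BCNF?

Candidate keys: {City}, {SupplierID, WarehouseID}. Prime attributes: {City, SupplierID, WarehouseID}.
Qty --> Category: {Qty}⁺ = {Category, Qty}, which is not all of the attributes, so the left side is not a superkey — BCNF is violated.
Qty --> Category has non-prime {Category} on the right and a non-superkey on the left, so 3NF fails.
No non-prime attribute depends on a proper subset of any candidate key, so 2NF holds.

2NF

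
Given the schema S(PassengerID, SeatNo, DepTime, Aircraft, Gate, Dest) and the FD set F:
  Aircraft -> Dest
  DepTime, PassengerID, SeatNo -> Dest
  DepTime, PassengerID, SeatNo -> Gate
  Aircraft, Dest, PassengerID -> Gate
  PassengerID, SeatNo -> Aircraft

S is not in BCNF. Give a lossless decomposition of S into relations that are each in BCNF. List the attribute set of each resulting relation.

Candidate key of the original relation: {DepTime, PassengerID, SeatNo}.
In {Aircraft, DepTime, Dest, Gate, PassengerID, SeatNo}, {Aircraft} is not a superkey ({Aircraft}⁺ restricted to this set is {Aircraft, Dest}), so split on Aircraft -> Dest into {Aircraft, Dest} and {Aircraft, DepTime, Gate, PassengerID, SeatNo}.
{Aircraft, Dest} has no BCNF violation.
In {Aircraft, DepTime, Gate, PassengerID, SeatNo}, {PassengerID, SeatNo} is not a superkey ({PassengerID, SeatNo}⁺ restricted to this set is {Aircraft, Gate, PassengerID, SeatNo}), so split on PassengerID, SeatNo -> Aircraft, Gate into {Aircraft, Gate, PassengerID, SeatNo} and {DepTime, PassengerID, SeatNo}.
In {Aircraft, Gate, PassengerID, SeatNo}, {Aircraft, PassengerID} is not a superkey ({Aircraft, PassengerID}⁺ restricted to this set is {Aircraft, Gate, PassengerID}), so split on Aircraft, PassengerID -> Gate into {Aircraft, Gate, PassengerID} and {Aircraft, PassengerID, SeatNo}.
{Aircraft, Gate, PassengerID} has no BCNF violation.
{Aircraft, PassengerID, SeatNo} has no BCNF violation.
{DepTime, PassengerID, SeatNo} has no BCNF violation.

{Aircraft, Dest}; {Aircraft, Gate, PassengerID}; {Aircraft, PassengerID, SeatNo}; {DepTime, PassengerID, SeatNo}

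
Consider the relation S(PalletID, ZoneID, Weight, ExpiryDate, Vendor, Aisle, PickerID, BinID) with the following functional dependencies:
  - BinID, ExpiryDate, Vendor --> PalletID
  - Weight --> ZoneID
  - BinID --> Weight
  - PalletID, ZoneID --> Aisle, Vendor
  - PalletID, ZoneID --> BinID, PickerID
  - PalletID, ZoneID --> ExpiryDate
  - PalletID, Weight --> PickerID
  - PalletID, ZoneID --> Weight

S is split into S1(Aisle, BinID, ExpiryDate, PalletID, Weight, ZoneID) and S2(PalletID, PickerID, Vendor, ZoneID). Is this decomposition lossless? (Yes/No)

The shared attributes are {PalletID, ZoneID} and {PalletID, ZoneID}⁺ = {Aisle, BinID, ExpiryDate, PalletID, PickerID, Vendor, Weight, ZoneID}.
Since S1 ⊆ {Aisle, BinID, ExpiryDate, PalletID, PickerID, Vendor, Weight, ZoneID}, the intersection is a superkey of S1; the decomposition is lossless.

Yes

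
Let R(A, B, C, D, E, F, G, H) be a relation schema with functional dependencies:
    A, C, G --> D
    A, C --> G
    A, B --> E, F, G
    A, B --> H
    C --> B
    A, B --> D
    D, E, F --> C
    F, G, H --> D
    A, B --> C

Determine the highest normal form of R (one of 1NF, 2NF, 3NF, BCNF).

3NF

Candidate keys: {A, B}, {A, C}, {A, D, E, F}, {A, E, F, G, H}. Prime attributes: {A, B, C, D, E, F, G, H}.
C --> B breaks BCNF: {C}⁺ = {B, C}, so {C} is not a superkey.
But every attribute on its right side ({B}) is prime, and the same holds for every other non-superkey FD, so 3NF still holds.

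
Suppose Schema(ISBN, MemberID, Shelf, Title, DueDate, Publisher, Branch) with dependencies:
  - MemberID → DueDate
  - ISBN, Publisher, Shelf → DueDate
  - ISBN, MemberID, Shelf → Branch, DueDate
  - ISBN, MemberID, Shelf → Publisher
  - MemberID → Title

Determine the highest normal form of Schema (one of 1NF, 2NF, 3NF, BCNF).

1NF

Candidate key: {ISBN, MemberID, Shelf}. Prime attributes: {ISBN, MemberID, Shelf}.
MemberID → DueDate breaks BCNF: {MemberID}⁺ = {DueDate, MemberID, Title}, so {MemberID} is not a superkey.
Because {DueDate} is non-prime and the left side of MemberID → DueDate is not a superkey, the relation is not in 3NF.
Since {MemberID} ⊂ {ISBN, MemberID, Shelf} and {MemberID}⁺ ⊇ {DueDate, Title} with {DueDate, Title} non-prime, there is a partial dependency; 2NF fails.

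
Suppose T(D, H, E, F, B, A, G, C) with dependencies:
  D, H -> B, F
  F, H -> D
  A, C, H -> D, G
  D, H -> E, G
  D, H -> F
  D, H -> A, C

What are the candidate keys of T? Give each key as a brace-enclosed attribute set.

{A, C, H}, {D, H}, {F, H}

No FD produces {H}, so it must be in every candidate key.
{D, H} is a candidate key since {D, H}⁺ = {A, B, C, D, E, F, G, H} covers every attribute.
{F, H} is a candidate key since {F, H}⁺ = {A, B, C, D, E, F, G, H} covers every attribute.
{A, C, H} is a candidate key since {A, C, H}⁺ = {A, B, C, D, E, F, G, H} covers every attribute.
These are minimal and exhaustive — every other superkey contains one of them.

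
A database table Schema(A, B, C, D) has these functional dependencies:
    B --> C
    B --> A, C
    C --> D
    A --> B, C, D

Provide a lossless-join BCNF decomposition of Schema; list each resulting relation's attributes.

{A, B, C}; {C, D}

Candidate keys of the original relation: {A}, {B}.
In {A, B, C, D}, {C} is not a superkey ({C}⁺ restricted to this set is {C, D}), so split on C --> D into {C, D} and {A, B, C}.
{C, D} has no BCNF violation.
{A, B, C} has no BCNF violation.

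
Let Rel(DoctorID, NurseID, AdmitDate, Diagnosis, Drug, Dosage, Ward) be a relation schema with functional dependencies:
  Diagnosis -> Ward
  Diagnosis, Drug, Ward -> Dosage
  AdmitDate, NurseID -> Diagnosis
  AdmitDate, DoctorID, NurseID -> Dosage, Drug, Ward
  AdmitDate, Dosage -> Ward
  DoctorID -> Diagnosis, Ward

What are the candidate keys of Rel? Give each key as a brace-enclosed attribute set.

Attributes never on any right-hand side: {AdmitDate, DoctorID, NurseID} — every candidate key must contain all of them.
{AdmitDate, DoctorID, NurseID}⁺ = {AdmitDate, Diagnosis, DoctorID, Dosage, Drug, NurseID, Ward} — all of the relation — so {AdmitDate, DoctorID, NurseID} is a candidate key.
Every other attribute set either contains this one or has a smaller closure.

{AdmitDate, DoctorID, NurseID}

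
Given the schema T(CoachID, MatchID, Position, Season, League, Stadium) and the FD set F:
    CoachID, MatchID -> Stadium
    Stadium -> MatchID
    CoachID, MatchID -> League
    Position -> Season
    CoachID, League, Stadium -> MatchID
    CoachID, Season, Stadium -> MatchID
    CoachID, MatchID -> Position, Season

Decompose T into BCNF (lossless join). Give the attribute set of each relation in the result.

Candidate keys of the original relation: {CoachID, MatchID}, {CoachID, Stadium}.
Within {CoachID, League, MatchID, Position, Season, Stadium}: {Stadium}⁺ ∩ {CoachID, League, MatchID, Position, Season, Stadium} = {MatchID, Stadium}, not the whole set, so Stadium -> MatchID violates BCNF; decompose into {MatchID, Stadium} and {CoachID, League, Position, Season, Stadium}.
{MatchID, Stadium} has no BCNF violation.
Within {CoachID, League, Position, Season, Stadium}: {Position}⁺ ∩ {CoachID, League, Position, Season, Stadium} = {Position, Season}, not the whole set, so Position -> Season violates BCNF; decompose into {Position, Season} and {CoachID, League, Position, Stadium}.
{Position, Season} has no BCNF violation.
{CoachID, League, Position, Stadium} has no BCNF violation.

{CoachID, League, Position, Stadium}; {MatchID, Stadium}; {Position, Season}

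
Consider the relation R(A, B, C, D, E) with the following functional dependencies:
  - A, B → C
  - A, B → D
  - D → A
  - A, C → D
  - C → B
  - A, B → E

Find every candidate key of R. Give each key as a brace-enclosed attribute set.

{A, B}, {A, C}, {B, D}, {C, D}

{A, B}⁺ = {A, B, C, D, E}, which is every attribute, so {A, B} is a candidate key.
{A, C}⁺ = {A, B, C, D, E}, which is every attribute, so {A, C} is a candidate key.
{B, D}⁺ = {A, B, C, D, E}, which is every attribute, so {B, D} is a candidate key.
{C, D}⁺ = {A, B, C, D, E}, which is every attribute, so {C, D} is a candidate key.
No proper subset of any of these is a key, and no other minimal superkey exists.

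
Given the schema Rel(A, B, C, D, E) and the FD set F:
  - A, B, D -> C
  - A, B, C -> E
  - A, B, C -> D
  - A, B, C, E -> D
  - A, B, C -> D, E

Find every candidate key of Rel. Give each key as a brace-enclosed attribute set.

{A, B, C}, {A, B, D}

No FD produces {A, B}, so they must be in every candidate key.
{A, B, C}⁺ = {A, B, C, D, E} — all of the relation — so {A, B, C} is a candidate key.
{A, B, D}⁺ = {A, B, C, D, E} — all of the relation — so {A, B, D} is a candidate key.
Any other superkey properly contains one of these, so there are no further candidate keys.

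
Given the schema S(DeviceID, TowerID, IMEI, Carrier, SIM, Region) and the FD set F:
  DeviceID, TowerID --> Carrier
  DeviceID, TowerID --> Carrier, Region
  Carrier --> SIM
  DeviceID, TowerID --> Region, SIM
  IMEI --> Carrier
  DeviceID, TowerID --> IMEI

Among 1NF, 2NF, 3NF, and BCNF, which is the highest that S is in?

Candidate key: {DeviceID, TowerID}. Prime attributes: {DeviceID, TowerID}.
Carrier --> SIM breaks BCNF: {Carrier}⁺ = {Carrier, SIM}, so {Carrier} is not a superkey.
Carrier --> SIM has non-prime {SIM} on the right and a non-superkey on the left, so 3NF fails.
No proper subset of a key has a non-prime attribute in its closure, so there is no partial dependency; 2NF holds.

2NF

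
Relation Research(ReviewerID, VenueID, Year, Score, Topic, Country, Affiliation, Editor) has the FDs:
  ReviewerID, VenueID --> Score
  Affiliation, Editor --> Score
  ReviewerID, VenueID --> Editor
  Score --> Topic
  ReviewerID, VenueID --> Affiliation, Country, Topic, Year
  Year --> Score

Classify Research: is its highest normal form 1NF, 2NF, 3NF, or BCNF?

2NF

Candidate key: {ReviewerID, VenueID}. Prime attributes: {ReviewerID, VenueID}.
For Affiliation, Editor --> Score we have {Affiliation, Editor}⁺ = {Affiliation, Editor, Score, Topic}; {Affiliation, Editor} is not a superkey, so BCNF fails.
Affiliation, Editor --> Score determines the non-prime attribute {Score} from a non-superkey — 3NF is violated.
No proper subset of a key has a non-prime attribute in its closure, so there is no partial dependency; 2NF holds.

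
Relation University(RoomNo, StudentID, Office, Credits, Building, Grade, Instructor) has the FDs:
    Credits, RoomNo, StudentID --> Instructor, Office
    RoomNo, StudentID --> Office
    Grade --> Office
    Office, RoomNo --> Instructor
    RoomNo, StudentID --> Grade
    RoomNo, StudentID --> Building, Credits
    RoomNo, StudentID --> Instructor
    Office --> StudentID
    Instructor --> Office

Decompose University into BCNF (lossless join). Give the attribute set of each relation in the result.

Candidate keys of the original relation: {Grade, RoomNo}, {Instructor, RoomNo}, {Office, RoomNo}, {RoomNo, StudentID}.
{Building, Credits, Grade, Instructor, Office, RoomNo, StudentID}: {Grade} determines {Grade, Office, StudentID} here but is not a superkey — split on Grade --> Office, StudentID, giving {Grade, Office, StudentID} and {Building, Credits, Grade, Instructor, RoomNo}.
{Grade, Office, StudentID}: {Office} determines {Office, StudentID} here but is not a superkey — split on Office --> StudentID, giving {Office, StudentID} and {Grade, Office}.
{Office, StudentID} has no BCNF violation.
{Grade, Office} has no BCNF violation.
{Building, Credits, Grade, Instructor, RoomNo} has no BCNF violation.

{Building, Credits, Grade, Instructor, RoomNo}; {Grade, Office}; {Office, StudentID}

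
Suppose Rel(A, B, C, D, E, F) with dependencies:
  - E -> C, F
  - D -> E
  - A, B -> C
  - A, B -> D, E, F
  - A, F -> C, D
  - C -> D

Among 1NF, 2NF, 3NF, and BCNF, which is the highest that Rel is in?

Candidate key: {A, B}. Prime attributes: {A, B}.
For E -> C, F we have {E}⁺ = {C, D, E, F}; {E} is not a superkey, so BCNF fails.
E -> C, F has non-prime {C, F} on the right and a non-superkey on the left, so 3NF fails.
Checking every proper subset of each key, none determines a non-prime attribute — 2NF is satisfied.

2NF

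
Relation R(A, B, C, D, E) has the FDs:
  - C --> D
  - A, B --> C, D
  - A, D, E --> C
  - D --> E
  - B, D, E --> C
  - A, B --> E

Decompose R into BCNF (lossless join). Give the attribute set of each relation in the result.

{A, B, C}; {C, D}; {D, E}

Candidate key of the original relation: {A, B}.
{A, B, C, D, E}: {C} determines {C, D, E} here but is not a superkey — split on C --> D, E, giving {C, D, E} and {A, B, C}.
{C, D, E}: {D} determines {D, E} here but is not a superkey — split on D --> E, giving {D, E} and {C, D}.
{D, E} is in BCNF.
{C, D} is in BCNF.
{A, B, C} is in BCNF.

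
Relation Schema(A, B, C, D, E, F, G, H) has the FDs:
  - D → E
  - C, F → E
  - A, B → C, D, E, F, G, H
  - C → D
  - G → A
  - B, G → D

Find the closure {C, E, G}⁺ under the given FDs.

Start with {C, E, G}.
C → D applies; add {D} → now {C, D, E, G}.
G → A applies; add {A} → now {A, C, D, E, G}.
No further FD applies.

{A, C, D, E, G}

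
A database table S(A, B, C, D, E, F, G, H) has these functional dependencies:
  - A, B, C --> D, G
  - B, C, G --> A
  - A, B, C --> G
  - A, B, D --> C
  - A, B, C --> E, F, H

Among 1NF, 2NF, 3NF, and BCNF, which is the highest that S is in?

Candidate keys: {A, B, C}, {A, B, D}, {B, C, G}. Prime attributes: {A, B, C, D, G}.
Every FD has a superkey on the left, so the relation is in BCNF.

BCNF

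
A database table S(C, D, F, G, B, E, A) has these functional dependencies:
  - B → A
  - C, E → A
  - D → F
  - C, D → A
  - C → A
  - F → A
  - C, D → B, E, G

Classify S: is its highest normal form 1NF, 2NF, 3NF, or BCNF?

Candidate key: {C, D}. Prime attributes: {C, D}.
B → A: {B}⁺ = {A, B}, which is not all of the attributes, so the left side is not a superkey — BCNF is violated.
B → A has non-prime {A} on the right and a non-superkey on the left, so 3NF fails.
{C} is a proper subset of the key {C, D}, and {C}⁺ contains the non-prime attribute {A} — a partial dependency, so 2NF is violated.

1NF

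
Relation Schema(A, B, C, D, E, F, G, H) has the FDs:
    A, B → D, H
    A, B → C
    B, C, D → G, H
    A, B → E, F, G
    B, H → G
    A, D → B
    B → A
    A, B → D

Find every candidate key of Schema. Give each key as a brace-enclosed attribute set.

{B}⁺ = {A, B, C, D, E, F, G, H}, which is every attribute, so {B} is a candidate key.
{A, D}⁺ = {A, B, C, D, E, F, G, H}, which is every attribute, so {A, D} is a candidate key.
No proper subset of any of these is a key, and no other minimal superkey exists.

{A, D}, {B}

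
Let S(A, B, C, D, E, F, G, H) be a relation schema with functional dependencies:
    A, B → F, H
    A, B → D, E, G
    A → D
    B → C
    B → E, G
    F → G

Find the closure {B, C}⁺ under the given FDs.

{B, C, E, G}

Start with {B, C}.
B → E, G applies; add {E, G} → now {B, C, E, G}.
No further FD applies.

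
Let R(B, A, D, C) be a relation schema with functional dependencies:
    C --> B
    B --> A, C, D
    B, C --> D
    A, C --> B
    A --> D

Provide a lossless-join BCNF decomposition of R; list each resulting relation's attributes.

{A, B, C}; {A, D}

Candidate keys of the original relation: {B}, {C}.
{A, B, C, D}: {A} determines {A, D} here but is not a superkey — split on A --> D, giving {A, D} and {A, B, C}.
{A, D} has no BCNF violation.
{A, B, C} has no BCNF violation.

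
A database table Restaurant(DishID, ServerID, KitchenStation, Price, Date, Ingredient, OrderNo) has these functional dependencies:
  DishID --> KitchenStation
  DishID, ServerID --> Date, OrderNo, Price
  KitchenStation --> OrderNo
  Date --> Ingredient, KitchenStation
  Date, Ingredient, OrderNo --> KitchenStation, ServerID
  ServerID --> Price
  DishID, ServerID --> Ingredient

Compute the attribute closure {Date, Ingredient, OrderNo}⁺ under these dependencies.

Start with {Date, Ingredient, OrderNo}.
Date --> Ingredient, KitchenStation applies; add {KitchenStation} → now {Date, Ingredient, KitchenStation, OrderNo}.
Date, Ingredient, OrderNo --> KitchenStation, ServerID applies; add {ServerID} → now {Date, Ingredient, KitchenStation, OrderNo, ServerID}.
ServerID --> Price applies; add {Price} → now {Date, Ingredient, KitchenStation, OrderNo, Price, ServerID}.
No further FD applies.

{Date, Ingredient, KitchenStation, OrderNo, Price, ServerID}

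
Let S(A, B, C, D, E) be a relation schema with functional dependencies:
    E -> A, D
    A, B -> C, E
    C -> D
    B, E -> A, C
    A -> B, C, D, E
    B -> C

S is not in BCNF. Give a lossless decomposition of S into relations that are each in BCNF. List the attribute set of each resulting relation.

Candidate keys of the original relation: {A}, {E}.
In {A, B, C, D, E}, {C} is not a superkey ({C}⁺ restricted to this set is {C, D}), so split on C -> D into {C, D} and {A, B, C, E}.
{C, D} has no BCNF violation.
In {A, B, C, E}, {B} is not a superkey ({B}⁺ restricted to this set is {B, C}), so split on B -> C into {B, C} and {A, B, E}.
{B, C} has no BCNF violation.
{A, B, E} has no BCNF violation.

{A, B, E}; {B, C}; {C, D}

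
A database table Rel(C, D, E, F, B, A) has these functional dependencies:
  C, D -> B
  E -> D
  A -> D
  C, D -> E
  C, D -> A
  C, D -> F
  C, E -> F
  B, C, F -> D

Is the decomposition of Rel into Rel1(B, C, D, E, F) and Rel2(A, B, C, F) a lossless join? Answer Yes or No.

Yes

The shared attributes are {B, C, F} and {B, C, F}⁺ = {A, B, C, D, E, F}.
Since Rel1 ⊆ {A, B, C, D, E, F}, the intersection is a superkey of Rel1; the decomposition is lossless.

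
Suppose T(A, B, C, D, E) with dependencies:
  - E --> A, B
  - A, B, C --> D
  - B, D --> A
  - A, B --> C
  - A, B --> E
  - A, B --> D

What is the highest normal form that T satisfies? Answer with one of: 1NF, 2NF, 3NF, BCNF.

BCNF

Candidate keys: {A, B}, {B, D}, {E}. Prime attributes: {A, B, D, E}.
Every FD has a superkey on the left, so the relation is in BCNF.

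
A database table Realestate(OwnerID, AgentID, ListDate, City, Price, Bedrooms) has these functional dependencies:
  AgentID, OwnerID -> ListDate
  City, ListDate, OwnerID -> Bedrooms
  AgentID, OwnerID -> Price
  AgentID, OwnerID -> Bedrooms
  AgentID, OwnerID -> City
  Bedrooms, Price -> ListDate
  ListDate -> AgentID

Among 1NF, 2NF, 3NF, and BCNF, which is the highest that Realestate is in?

Candidate keys: {AgentID, OwnerID}, {Bedrooms, OwnerID, Price}, {ListDate, OwnerID}. Prime attributes: {AgentID, Bedrooms, ListDate, OwnerID, Price}.
Bedrooms, Price -> ListDate: {Bedrooms, Price}⁺ = {AgentID, Bedrooms, ListDate, Price}, which is not all of the attributes, so the left side is not a superkey — BCNF is violated.
But every attribute on its right side ({ListDate}) is prime, and the same holds for every other non-superkey FD, so 3NF still holds.

3NF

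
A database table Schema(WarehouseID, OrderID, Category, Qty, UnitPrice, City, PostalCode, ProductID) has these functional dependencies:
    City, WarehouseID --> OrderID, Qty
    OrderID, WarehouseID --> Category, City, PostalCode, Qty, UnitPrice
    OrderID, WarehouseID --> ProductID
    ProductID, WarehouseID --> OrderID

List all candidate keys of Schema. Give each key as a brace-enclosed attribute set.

{WarehouseID} never appears on the right of any FD, so every key must include it.
Closure of {City, WarehouseID} is {Category, City, OrderID, PostalCode, ProductID, Qty, UnitPrice, WarehouseID}, the whole schema; {City, WarehouseID} is a candidate key.
Closure of {OrderID, WarehouseID} is {Category, City, OrderID, PostalCode, ProductID, Qty, UnitPrice, WarehouseID}, the whole schema; {OrderID, WarehouseID} is a candidate key.
Closure of {ProductID, WarehouseID} is {Category, City, OrderID, PostalCode, ProductID, Qty, UnitPrice, WarehouseID}, the whole schema; {ProductID, WarehouseID} is a candidate key.
Any other superkey properly contains one of these, so there are no further candidate keys.

{City, WarehouseID}, {OrderID, WarehouseID}, {ProductID, WarehouseID}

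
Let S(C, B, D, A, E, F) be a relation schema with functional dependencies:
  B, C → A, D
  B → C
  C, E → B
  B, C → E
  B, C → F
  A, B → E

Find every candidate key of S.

{B}⁺ = {A, B, C, D, E, F} — all of the relation — so {B} is a candidate key.
{C, E}⁺ = {A, B, C, D, E, F} — all of the relation — so {C, E} is a candidate key.
Any other superkey properly contains one of these, so there are no further candidate keys.

{B}, {C, E}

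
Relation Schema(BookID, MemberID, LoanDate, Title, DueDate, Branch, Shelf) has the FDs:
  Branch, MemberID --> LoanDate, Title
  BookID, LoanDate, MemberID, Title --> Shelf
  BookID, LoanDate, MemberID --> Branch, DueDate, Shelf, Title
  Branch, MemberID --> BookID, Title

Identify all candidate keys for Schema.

Attributes never on any right-hand side: {MemberID} — every candidate key must contain it.
{Branch, MemberID}⁺ = {BookID, Branch, DueDate, LoanDate, MemberID, Shelf, Title}, which is every attribute, so {Branch, MemberID} is a candidate key.
{BookID, LoanDate, MemberID}⁺ = {BookID, Branch, DueDate, LoanDate, MemberID, Shelf, Title}, which is every attribute, so {BookID, LoanDate, MemberID} is a candidate key.
These are minimal and exhaustive — every other superkey contains one of them.

{BookID, LoanDate, MemberID}, {Branch, MemberID}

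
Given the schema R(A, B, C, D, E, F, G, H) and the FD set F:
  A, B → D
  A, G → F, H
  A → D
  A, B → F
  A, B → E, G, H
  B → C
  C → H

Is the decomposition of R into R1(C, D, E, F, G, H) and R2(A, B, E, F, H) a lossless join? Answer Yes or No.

No

The shared attributes are {E, F, H} and {E, F, H}⁺ = {E, F, H}.
Neither R1 nor R2 is contained in that closure, so the decomposition is lossy.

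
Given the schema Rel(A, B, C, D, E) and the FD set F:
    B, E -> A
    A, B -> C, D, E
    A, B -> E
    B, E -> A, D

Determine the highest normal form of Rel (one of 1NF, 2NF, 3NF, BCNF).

BCNF

Candidate keys: {A, B}, {B, E}. Prime attributes: {A, B, E}.
Every FD has a superkey on the left, so the relation is in BCNF.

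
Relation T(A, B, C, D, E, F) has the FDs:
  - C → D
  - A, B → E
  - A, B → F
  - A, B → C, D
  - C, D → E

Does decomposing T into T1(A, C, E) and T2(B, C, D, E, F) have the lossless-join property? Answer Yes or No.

T1 ∩ T2 = {C, E}; its closure under F is {C, D, E}.
T1 ⊄ {C, D, E} and T2 ⊄ {C, D, E}, so the split is lossy.

No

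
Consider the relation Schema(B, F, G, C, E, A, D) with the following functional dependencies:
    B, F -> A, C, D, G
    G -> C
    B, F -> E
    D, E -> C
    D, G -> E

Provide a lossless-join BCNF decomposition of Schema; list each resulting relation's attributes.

{A, B, D, F, G}; {C, G}; {D, E, G}

Candidate key of the original relation: {B, F}.
In {A, B, C, D, E, F, G}, {G} is not a superkey ({G}⁺ restricted to this set is {C, G}), so split on G -> C into {C, G} and {A, B, D, E, F, G}.
{C, G}: every determinant is a superkey — BCNF.
In {A, B, D, E, F, G}, {D, G} is not a superkey ({D, G}⁺ restricted to this set is {D, E, G}), so split on D, G -> E into {D, E, G} and {A, B, D, F, G}.
{D, E, G}: every determinant is a superkey — BCNF.
{A, B, D, F, G}: every determinant is a superkey — BCNF.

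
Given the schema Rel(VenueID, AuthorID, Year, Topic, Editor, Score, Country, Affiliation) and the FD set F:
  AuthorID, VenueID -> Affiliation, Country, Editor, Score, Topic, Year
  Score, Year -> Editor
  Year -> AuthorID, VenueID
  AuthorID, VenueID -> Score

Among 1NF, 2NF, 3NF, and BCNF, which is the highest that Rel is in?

Candidate keys: {AuthorID, VenueID}, {Year}. Prime attributes: {AuthorID, VenueID, Year}.
Each dependency's left side is a superkey — BCNF holds.

BCNF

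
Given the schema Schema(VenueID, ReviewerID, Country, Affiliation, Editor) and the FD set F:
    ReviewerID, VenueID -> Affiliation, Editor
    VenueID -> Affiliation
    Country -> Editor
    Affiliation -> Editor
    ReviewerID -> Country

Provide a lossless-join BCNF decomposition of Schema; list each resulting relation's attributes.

Candidate key of the original relation: {ReviewerID, VenueID}.
Within {Affiliation, Country, Editor, ReviewerID, VenueID}: {VenueID}⁺ ∩ {Affiliation, Country, Editor, ReviewerID, VenueID} = {Affiliation, Editor, VenueID}, not the whole set, so VenueID -> Affiliation, Editor violates BCNF; decompose into {Affiliation, Editor, VenueID} and {Country, ReviewerID, VenueID}.
Within {Affiliation, Editor, VenueID}: {Affiliation}⁺ ∩ {Affiliation, Editor, VenueID} = {Affiliation, Editor}, not the whole set, so Affiliation -> Editor violates BCNF; decompose into {Affiliation, Editor} and {Affiliation, VenueID}.
{Affiliation, Editor} is in BCNF.
{Affiliation, VenueID} is in BCNF.
Within {Country, ReviewerID, VenueID}: {ReviewerID}⁺ ∩ {Country, ReviewerID, VenueID} = {Country, ReviewerID}, not the whole set, so ReviewerID -> Country violates BCNF; decompose into {Country, ReviewerID} and {ReviewerID, VenueID}.
{Country, ReviewerID} is in BCNF.
{ReviewerID, VenueID} is in BCNF.

{Affiliation, Editor}; {Affiliation, VenueID}; {Country, ReviewerID}; {ReviewerID, VenueID}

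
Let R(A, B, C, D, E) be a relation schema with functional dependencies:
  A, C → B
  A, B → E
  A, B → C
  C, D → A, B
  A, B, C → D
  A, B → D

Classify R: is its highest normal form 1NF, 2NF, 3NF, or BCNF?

Candidate keys: {A, B}, {A, C}, {C, D}. Prime attributes: {A, B, C, D}.
Every FD has a superkey on the left, so the relation is in BCNF.

BCNF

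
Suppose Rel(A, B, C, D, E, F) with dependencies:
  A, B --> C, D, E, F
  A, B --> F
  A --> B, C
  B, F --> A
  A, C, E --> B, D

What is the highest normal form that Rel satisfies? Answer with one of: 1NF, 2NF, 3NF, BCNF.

Candidate keys: {A}, {B, F}. Prime attributes: {A, B, F}.
Every FD has a superkey on the left, so the relation is in BCNF.

BCNF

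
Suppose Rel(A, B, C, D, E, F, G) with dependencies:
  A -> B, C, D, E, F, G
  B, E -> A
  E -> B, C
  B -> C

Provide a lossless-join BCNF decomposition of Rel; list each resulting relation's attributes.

{A, B, D, E, F, G}; {B, C}

Candidate keys of the original relation: {A}, {E}.
Within {A, B, C, D, E, F, G}: {B}⁺ ∩ {A, B, C, D, E, F, G} = {B, C}, not the whole set, so B -> C violates BCNF; decompose into {B, C} and {A, B, D, E, F, G}.
{B, C} has no BCNF violation.
{A, B, D, E, F, G} has no BCNF violation.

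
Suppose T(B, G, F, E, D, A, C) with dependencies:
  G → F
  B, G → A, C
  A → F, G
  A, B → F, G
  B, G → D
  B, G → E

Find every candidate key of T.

{A, B}, {B, G}

No FD produces {B}, so it must be in every candidate key.
{A, B}⁺ = {A, B, C, D, E, F, G}, which is every attribute, so {A, B} is a candidate key.
{B, G}⁺ = {A, B, C, D, E, F, G}, which is every attribute, so {B, G} is a candidate key.
These are minimal and exhaustive — every other superkey contains one of them.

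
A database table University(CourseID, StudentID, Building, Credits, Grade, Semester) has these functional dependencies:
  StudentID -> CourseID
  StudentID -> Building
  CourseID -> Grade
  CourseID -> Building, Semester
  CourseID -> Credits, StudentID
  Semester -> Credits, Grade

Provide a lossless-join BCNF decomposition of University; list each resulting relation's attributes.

Candidate keys of the original relation: {CourseID}, {StudentID}.
{Building, CourseID, Credits, Grade, Semester, StudentID}: {Semester} determines {Credits, Grade, Semester} here but is not a superkey — split on Semester -> Credits, Grade, giving {Credits, Grade, Semester} and {Building, CourseID, Semester, StudentID}.
{Credits, Grade, Semester} is in BCNF.
{Building, CourseID, Semester, StudentID} is in BCNF.

{Building, CourseID, Semester, StudentID}; {Credits, Grade, Semester}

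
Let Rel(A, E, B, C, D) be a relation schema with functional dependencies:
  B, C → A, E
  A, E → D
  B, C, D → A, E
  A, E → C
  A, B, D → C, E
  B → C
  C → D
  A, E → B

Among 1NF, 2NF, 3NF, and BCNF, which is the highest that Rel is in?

2NF

Candidate keys: {A, E}, {B}. Prime attributes: {A, B, E}.
For C → D we have {C}⁺ = {C, D}; {C} is not a superkey, so BCNF fails.
C → D has non-prime {D} on the right and a non-superkey on the left, so 3NF fails.
No non-prime attribute depends on a proper subset of any candidate key, so 2NF holds.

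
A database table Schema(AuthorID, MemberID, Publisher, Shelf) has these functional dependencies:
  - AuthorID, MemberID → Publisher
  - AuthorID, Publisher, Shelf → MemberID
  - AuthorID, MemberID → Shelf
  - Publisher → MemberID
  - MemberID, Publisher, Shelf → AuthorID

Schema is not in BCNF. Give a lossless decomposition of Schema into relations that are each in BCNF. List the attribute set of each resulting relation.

Candidate keys of the original relation: {AuthorID, MemberID}, {AuthorID, Publisher}, {Publisher, Shelf}.
In {AuthorID, MemberID, Publisher, Shelf}, {Publisher} is not a superkey ({Publisher}⁺ restricted to this set is {MemberID, Publisher}), so split on Publisher → MemberID into {MemberID, Publisher} and {AuthorID, Publisher, Shelf}.
{MemberID, Publisher}: every determinant is a superkey — BCNF.
{AuthorID, Publisher, Shelf}: every determinant is a superkey — BCNF.

{AuthorID, Publisher, Shelf}; {MemberID, Publisher}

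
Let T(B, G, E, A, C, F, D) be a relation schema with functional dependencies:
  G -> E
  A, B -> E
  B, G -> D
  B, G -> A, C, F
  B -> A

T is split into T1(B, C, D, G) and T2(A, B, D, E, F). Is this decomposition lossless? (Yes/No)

T1 ∩ T2 = {B, D}; its closure under F is {A, B, D, E}.
The closure covers neither T1 nor T2 entirely; the join is not lossless.

No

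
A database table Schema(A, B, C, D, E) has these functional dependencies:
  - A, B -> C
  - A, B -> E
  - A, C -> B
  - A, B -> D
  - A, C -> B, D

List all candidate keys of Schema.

Attributes never on any right-hand side: {A} — every candidate key must contain it.
Closure of {A, B} is {A, B, C, D, E}, the whole schema; {A, B} is a candidate key.
Closure of {A, C} is {A, B, C, D, E}, the whole schema; {A, C} is a candidate key.
No proper subset of any of these is a key, and no other minimal superkey exists.

{A, B}, {A, C}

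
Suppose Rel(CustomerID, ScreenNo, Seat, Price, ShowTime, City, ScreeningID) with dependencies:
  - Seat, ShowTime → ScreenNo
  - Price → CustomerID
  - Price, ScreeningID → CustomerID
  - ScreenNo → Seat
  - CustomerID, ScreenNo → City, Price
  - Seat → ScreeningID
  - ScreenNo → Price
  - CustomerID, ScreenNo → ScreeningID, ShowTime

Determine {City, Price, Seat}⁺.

Start with {City, Price, Seat}.
Price → CustomerID applies; add {CustomerID} → now {City, CustomerID, Price, Seat}.
Seat → ScreeningID applies; add {ScreeningID} → now {City, CustomerID, Price, ScreeningID, Seat}.
No further FD applies.

{City, CustomerID, Price, ScreeningID, Seat}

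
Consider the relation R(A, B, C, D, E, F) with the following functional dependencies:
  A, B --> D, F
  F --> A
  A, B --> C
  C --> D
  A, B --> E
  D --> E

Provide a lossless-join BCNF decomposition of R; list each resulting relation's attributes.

Candidate keys of the original relation: {A, B}, {B, F}.
Within {A, B, C, D, E, F}: {F}⁺ ∩ {A, B, C, D, E, F} = {A, F}, not the whole set, so F --> A violates BCNF; decompose into {A, F} and {B, C, D, E, F}.
{A, F} is in BCNF.
Within {B, C, D, E, F}: {C}⁺ ∩ {B, C, D, E, F} = {C, D, E}, not the whole set, so C --> D, E violates BCNF; decompose into {C, D, E} and {B, C, F}.
Within {C, D, E}: {D}⁺ ∩ {C, D, E} = {D, E}, not the whole set, so D --> E violates BCNF; decompose into {D, E} and {C, D}.
{D, E} is in BCNF.
{C, D} is in BCNF.
{B, C, F} is in BCNF.

{A, F}; {B, C, F}; {C, D}; {D, E}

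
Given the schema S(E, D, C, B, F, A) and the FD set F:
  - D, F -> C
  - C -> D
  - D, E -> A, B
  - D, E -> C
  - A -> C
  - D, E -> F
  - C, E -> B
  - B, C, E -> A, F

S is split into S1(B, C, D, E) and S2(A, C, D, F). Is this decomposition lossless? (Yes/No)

No

The shared attributes are {C, D} and {C, D}⁺ = {C, D}.
The closure covers neither S1 nor S2 entirely; the join is not lossless.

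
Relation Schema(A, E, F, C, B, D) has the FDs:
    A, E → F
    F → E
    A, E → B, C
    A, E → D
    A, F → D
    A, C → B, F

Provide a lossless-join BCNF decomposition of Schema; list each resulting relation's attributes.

Candidate keys of the original relation: {A, C}, {A, E}, {A, F}.
{A, B, C, D, E, F}: {F} determines {E, F} here but is not a superkey — split on F → E, giving {E, F} and {A, B, C, D, F}.
{E, F}: every determinant is a superkey — BCNF.
{A, B, C, D, F}: every determinant is a superkey — BCNF.

{A, B, C, D, F}; {E, F}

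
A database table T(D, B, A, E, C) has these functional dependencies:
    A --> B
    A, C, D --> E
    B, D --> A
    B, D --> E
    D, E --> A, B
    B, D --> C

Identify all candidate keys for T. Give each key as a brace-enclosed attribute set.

{A, D}, {B, D}, {D, E}

No FD produces {D}, so it must be in every candidate key.
{A, D}⁺ = {A, B, C, D, E} — all of the relation — so {A, D} is a candidate key.
{B, D}⁺ = {A, B, C, D, E} — all of the relation — so {B, D} is a candidate key.
{D, E}⁺ = {A, B, C, D, E} — all of the relation — so {D, E} is a candidate key.
No proper subset of any of these is a key, and no other minimal superkey exists.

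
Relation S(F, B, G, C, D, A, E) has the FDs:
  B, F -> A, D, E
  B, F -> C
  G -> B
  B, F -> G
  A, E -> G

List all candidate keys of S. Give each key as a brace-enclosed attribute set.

{F} never appears on the right of any FD, so every key must include it.
Closure of {B, F} is {A, B, C, D, E, F, G}, the whole schema; {B, F} is a candidate key.
Closure of {F, G} is {A, B, C, D, E, F, G}, the whole schema; {F, G} is a candidate key.
Closure of {A, E, F} is {A, B, C, D, E, F, G}, the whole schema; {A, E, F} is a candidate key.
No proper subset of any of these is a key, and no other minimal superkey exists.

{A, E, F}, {B, F}, {F, G}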